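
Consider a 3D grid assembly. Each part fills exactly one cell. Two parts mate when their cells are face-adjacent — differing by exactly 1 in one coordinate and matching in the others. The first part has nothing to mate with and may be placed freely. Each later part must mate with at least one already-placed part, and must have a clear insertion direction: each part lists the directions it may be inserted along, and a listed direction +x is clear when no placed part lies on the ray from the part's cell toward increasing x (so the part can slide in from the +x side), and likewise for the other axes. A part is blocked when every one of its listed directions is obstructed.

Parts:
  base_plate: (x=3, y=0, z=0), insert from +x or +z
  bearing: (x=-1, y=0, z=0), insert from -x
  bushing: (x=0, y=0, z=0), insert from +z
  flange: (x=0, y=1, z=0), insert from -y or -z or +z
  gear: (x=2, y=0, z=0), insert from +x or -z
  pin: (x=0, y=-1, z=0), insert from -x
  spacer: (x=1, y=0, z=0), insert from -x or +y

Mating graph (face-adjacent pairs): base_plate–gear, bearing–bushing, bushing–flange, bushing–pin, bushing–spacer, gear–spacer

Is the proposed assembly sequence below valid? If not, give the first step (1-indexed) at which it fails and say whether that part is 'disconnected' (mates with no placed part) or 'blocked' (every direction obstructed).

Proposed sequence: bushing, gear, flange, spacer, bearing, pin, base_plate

1. bushing@(0, 0, 0) [+z clear] — {bushing}
2. gear@(2, 0, 0) — no placed neighbour ⇒ disconnected

Invalid at step 2 (disconnected)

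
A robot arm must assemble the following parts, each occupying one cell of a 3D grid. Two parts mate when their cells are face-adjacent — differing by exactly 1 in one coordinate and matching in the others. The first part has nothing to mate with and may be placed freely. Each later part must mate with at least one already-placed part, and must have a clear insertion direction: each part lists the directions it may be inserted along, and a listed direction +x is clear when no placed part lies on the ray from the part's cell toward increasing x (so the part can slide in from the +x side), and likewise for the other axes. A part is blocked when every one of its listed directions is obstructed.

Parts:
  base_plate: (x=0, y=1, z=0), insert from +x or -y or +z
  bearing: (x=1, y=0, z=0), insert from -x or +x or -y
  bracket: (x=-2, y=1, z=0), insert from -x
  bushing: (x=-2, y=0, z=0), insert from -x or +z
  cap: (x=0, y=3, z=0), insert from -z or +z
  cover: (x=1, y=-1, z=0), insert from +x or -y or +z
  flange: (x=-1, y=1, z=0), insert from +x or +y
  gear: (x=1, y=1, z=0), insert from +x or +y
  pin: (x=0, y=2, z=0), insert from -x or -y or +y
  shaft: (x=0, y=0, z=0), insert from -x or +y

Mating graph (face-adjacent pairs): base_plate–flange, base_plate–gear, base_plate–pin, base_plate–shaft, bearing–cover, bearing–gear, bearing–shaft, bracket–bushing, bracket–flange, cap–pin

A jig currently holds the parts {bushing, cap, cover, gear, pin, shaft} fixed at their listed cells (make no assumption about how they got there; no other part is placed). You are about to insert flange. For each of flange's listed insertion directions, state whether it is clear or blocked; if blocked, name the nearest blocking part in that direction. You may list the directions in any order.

+x: blocked by gear; +y: clear

+x: nearest on ray is gear@(1, 1, 0) ⇒ blocked
+y: ray from flange(-1, 1, 0) has no placed part ⇒ clear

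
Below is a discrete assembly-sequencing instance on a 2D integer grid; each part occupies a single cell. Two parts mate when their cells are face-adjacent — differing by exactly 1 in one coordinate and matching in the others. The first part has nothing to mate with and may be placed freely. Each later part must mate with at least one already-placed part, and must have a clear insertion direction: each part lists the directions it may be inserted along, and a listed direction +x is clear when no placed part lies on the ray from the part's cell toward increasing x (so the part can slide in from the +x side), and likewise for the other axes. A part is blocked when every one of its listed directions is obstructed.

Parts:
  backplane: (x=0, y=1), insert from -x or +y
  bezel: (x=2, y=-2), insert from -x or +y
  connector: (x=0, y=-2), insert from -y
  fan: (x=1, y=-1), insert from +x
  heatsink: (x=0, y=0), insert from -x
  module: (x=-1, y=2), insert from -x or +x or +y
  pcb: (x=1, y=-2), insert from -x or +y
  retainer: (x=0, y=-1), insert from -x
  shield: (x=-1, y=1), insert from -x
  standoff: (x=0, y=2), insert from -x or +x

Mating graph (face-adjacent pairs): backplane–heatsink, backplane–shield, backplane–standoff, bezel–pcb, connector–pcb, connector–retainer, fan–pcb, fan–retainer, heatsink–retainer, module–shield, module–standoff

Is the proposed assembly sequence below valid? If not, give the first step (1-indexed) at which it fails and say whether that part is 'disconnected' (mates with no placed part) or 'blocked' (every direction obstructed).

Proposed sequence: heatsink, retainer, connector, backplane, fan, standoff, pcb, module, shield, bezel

Invalid at step 7 (blocked)

1. heatsink@(0, 0) [-x clear] — {heatsink}
2. retainer@(0, -1) [-x clear] — {heatsink, retainer}
3. connector@(0, -2) [-y clear] — {connector, heatsink, retainer}
4. backplane@(0, 1) [-x clear] — {backplane, connector, heatsink, retainer}
5. fan@(1, -1) [+x clear] — {backplane, connector, fan, heatsink, retainer}
6. standoff@(0, 2) [-x clear] — {backplane, connector, fan, heatsink, retainer, standoff}
7. pcb@(1, -2) — -x/+y all obstructed ⇒ blocked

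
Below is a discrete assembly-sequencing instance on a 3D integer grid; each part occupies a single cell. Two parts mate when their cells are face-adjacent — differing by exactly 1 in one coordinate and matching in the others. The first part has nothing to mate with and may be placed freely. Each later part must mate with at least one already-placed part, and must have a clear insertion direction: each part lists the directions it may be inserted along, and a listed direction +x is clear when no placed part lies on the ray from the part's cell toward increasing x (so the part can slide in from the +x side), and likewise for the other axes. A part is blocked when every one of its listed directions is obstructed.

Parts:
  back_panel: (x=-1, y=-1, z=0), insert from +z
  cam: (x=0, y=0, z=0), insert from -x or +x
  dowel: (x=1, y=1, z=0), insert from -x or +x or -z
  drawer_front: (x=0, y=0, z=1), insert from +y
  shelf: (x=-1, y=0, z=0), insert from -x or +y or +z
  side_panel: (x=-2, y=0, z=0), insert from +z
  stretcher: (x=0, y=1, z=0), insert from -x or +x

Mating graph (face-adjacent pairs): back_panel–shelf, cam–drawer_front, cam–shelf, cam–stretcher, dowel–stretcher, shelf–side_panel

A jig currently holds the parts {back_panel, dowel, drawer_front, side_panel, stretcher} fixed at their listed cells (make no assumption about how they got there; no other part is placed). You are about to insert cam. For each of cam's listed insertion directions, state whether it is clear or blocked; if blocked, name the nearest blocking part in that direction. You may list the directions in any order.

+x: clear; -x: blocked by side_panel

-x: nearest on ray is side_panel@(-2, 0, 0) ⇒ blocked
+x: ray from cam(0, 0, 0) has no placed part ⇒ clear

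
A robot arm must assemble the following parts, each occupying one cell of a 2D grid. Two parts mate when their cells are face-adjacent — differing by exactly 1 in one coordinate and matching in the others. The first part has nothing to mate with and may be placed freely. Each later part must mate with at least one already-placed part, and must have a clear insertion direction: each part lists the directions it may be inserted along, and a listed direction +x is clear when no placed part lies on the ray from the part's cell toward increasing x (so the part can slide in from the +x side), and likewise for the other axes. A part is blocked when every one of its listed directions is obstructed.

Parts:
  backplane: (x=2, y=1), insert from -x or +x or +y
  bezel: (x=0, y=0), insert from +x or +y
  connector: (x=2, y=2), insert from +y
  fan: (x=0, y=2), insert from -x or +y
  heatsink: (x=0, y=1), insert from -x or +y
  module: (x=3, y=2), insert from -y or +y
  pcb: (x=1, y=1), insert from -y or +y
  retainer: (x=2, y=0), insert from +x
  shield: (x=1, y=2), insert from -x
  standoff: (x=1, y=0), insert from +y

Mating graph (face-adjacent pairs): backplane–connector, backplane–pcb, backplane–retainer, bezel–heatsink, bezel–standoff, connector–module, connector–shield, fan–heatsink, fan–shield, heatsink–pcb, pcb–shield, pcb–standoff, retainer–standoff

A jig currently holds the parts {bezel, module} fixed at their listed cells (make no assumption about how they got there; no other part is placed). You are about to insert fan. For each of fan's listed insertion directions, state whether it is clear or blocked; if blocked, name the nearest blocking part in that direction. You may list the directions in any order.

-x: ray from fan(0, 2) has no placed part ⇒ clear
+y: ray from fan(0, 2) has no placed part ⇒ clear

+y: clear; -x: clear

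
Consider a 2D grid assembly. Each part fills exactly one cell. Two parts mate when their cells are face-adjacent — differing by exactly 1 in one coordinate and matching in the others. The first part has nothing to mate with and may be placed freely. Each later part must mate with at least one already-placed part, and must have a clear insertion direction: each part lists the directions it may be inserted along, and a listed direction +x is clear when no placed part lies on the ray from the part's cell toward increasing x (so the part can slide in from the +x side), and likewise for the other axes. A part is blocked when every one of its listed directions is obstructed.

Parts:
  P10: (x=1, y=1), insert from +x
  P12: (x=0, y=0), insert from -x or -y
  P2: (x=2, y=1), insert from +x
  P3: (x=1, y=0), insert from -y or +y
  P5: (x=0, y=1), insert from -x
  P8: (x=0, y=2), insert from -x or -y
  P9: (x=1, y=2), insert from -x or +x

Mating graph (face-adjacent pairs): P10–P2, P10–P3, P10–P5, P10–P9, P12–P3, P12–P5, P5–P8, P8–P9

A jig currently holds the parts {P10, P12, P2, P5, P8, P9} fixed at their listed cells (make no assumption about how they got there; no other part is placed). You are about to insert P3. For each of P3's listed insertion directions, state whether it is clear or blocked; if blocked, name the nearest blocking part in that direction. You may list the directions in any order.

+y: blocked by P10; -y: clear

-y: ray from P3(1, 0) has no placed part ⇒ clear
+y: nearest on ray is P10@(1, 1) ⇒ blocked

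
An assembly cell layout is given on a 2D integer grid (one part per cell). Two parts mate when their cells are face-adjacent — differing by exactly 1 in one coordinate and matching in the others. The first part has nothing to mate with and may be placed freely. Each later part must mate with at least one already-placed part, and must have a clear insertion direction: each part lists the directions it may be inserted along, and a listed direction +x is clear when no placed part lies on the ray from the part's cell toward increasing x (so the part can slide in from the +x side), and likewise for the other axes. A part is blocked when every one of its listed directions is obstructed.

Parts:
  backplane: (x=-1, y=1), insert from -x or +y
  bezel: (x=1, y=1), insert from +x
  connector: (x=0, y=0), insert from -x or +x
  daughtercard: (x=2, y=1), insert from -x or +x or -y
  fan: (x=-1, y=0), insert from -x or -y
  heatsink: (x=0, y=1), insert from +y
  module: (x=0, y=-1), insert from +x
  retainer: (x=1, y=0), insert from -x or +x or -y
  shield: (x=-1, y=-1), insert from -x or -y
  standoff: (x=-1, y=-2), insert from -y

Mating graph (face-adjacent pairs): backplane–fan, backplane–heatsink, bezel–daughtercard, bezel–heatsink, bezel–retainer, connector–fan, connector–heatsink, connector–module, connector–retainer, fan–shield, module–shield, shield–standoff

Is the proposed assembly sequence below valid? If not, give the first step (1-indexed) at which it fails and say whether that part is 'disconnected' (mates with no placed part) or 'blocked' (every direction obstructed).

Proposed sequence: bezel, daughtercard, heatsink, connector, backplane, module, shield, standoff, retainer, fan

1. bezel@(1, 1) [+x clear] — {bezel}
2. daughtercard@(2, 1) [+x clear] — {bezel, daughtercard}
3. heatsink@(0, 1) [+y clear] — {bezel, daughtercard, heatsink}
4. connector@(0, 0) [-x clear] — {bezel, connector, daughtercard, heatsink}
5. backplane@(-1, 1) [-x clear] — {backplane, bezel, connector, daughtercard, heatsink}
6. module@(0, -1) [+x clear] — {backplane, bezel, connector, daughtercard, heatsink, module}
7. shield@(-1, -1) [-x clear] — {backplane, bezel, connector, daughtercard, heatsink, module, shield}
8. standoff@(-1, -2) [-y clear] — {backplane, bezel, connector, daughtercard, heatsink, module, shield, standoff}
9. retainer@(1, 0) [+x clear] — {backplane, bezel, connector, daughtercard, heatsink, module, retainer, shield, standoff}
10. fan@(-1, 0) [-x clear] — {backplane, bezel, connector, daughtercard, fan, heatsink, module, retainer, shield, standoff}

Valid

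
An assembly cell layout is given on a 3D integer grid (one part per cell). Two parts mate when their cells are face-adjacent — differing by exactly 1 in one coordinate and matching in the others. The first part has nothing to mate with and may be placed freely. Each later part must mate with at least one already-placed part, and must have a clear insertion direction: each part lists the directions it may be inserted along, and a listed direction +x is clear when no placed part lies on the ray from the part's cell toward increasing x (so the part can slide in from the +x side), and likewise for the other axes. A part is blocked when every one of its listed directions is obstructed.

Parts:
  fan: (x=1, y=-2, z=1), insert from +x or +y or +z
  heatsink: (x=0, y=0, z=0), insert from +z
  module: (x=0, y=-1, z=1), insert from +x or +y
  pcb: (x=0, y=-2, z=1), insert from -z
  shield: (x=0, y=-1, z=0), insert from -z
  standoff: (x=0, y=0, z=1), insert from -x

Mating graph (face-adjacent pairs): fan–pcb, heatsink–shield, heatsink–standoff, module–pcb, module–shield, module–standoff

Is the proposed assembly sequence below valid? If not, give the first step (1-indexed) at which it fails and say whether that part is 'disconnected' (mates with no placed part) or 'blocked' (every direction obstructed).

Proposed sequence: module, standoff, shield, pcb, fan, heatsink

Invalid at step 6 (blocked)

1. module@(0, -1, 1) [+x clear] — {module}
2. standoff@(0, 0, 1) [-x clear] — {module, standoff}
3. shield@(0, -1, 0) [-z clear] — {module, shield, standoff}
4. pcb@(0, -2, 1) [-z clear] — {module, pcb, shield, standoff}
5. fan@(1, -2, 1) [+x clear] — {fan, module, pcb, shield, standoff}
6. heatsink@(0, 0, 0) — +z all obstructed ⇒ blocked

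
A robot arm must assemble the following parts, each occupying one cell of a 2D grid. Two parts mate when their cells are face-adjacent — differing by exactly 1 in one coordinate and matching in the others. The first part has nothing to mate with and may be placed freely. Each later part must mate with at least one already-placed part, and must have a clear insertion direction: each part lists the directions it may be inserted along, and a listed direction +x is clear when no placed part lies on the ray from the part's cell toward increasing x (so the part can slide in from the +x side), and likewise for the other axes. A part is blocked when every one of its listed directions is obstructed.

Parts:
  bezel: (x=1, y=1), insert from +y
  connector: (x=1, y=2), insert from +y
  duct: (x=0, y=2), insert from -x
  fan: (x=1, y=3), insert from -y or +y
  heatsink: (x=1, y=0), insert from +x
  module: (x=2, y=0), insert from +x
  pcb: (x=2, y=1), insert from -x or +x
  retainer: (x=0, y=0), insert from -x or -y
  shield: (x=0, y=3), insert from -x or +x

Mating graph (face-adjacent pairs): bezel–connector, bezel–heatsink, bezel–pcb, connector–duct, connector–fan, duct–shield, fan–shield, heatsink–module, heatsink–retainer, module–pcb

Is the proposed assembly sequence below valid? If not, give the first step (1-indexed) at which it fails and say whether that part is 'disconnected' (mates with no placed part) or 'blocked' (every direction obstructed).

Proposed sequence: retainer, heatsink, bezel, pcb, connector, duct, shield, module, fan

1. retainer@(0, 0) [-x clear] — {retainer}
2. heatsink@(1, 0) [+x clear] — {heatsink, retainer}
3. bezel@(1, 1) [+y clear] — {bezel, heatsink, retainer}
4. pcb@(2, 1) [+x clear] — {bezel, heatsink, pcb, retainer}
5. connector@(1, 2) [+y clear] — {bezel, connector, heatsink, pcb, retainer}
6. duct@(0, 2) [-x clear] — {bezel, connector, duct, heatsink, pcb, retainer}
7. shield@(0, 3) [-x clear] — {bezel, connector, duct, heatsink, pcb, retainer, shield}
8. module@(2, 0) [+x clear] — {bezel, connector, duct, heatsink, module, pcb, retainer, shield}
9. fan@(1, 3) [+y clear] — {bezel, connector, duct, fan, heatsink, module, pcb, retainer, shield}

Valid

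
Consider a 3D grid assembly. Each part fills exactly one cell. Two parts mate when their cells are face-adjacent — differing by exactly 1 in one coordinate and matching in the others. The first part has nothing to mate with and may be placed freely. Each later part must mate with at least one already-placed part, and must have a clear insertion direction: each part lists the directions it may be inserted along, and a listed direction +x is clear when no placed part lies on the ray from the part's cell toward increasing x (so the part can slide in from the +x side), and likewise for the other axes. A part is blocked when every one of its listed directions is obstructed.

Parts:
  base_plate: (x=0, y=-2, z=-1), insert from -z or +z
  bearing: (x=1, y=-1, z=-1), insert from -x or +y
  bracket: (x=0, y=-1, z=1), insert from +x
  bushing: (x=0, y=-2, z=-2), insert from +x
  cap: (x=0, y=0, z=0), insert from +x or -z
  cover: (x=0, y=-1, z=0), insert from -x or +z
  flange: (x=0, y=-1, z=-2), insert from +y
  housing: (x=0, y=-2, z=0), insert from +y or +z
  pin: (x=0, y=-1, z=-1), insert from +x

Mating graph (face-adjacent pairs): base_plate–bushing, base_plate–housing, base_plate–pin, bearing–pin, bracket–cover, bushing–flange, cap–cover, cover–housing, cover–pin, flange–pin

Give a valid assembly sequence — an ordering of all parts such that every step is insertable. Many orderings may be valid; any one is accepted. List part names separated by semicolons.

1. flange@(0, -1, -2) [+y clear] — {flange}
2. pin@(0, -1, -1) [+x clear] — {flange, pin}
3. bearing@(1, -1, -1) [+y clear] — {bearing, flange, pin}
4. base_plate@(0, -2, -1) [-z clear] — {base_plate, bearing, flange, pin}
5. housing@(0, -2, 0) [+y clear] — {base_plate, bearing, flange, housing, pin}
6. bushing@(0, -2, -2) [+x clear] — {base_plate, bearing, bushing, flange, housing, pin}
7. cover@(0, -1, 0) [-x clear] — {base_plate, bearing, bushing, cover, flange, housing, pin}
8. bracket@(0, -1, 1) [+x clear] — {base_plate, bearing, bracket, bushing, cover, flange, housing, pin}
9. cap@(0, 0, 0) [+x clear] — {base_plate, bearing, bracket, bushing, cap, cover, flange, housing, pin}

flange; pin; bearing; base_plate; housing; bushing; cover; bracket; cap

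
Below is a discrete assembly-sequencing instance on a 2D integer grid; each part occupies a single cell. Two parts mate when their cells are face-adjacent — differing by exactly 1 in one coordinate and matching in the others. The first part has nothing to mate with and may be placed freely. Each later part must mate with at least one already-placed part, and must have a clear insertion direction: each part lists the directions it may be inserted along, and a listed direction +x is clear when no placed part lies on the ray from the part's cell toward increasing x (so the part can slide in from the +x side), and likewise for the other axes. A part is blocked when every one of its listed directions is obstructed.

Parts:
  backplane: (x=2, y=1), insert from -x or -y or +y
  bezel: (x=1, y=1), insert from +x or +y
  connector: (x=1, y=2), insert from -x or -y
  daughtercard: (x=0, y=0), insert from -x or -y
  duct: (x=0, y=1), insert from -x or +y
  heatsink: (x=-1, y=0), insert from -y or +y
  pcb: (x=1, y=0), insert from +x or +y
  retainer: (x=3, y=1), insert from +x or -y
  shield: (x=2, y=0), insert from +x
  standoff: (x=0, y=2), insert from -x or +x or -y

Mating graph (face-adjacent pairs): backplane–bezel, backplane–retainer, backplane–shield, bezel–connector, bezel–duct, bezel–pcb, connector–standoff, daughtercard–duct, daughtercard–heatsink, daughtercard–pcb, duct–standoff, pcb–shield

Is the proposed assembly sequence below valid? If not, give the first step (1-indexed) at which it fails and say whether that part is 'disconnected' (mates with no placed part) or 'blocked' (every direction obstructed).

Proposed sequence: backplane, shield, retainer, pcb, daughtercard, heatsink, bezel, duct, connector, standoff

Valid

1. backplane@(2, 1) [-x clear] — {backplane}
2. shield@(2, 0) [+x clear] — {backplane, shield}
3. retainer@(3, 1) [+x clear] — {backplane, retainer, shield}
4. pcb@(1, 0) [+y clear] — {backplane, pcb, retainer, shield}
5. daughtercard@(0, 0) [-x clear] — {backplane, daughtercard, pcb, retainer, shield}
6. heatsink@(-1, 0) [-y clear] — {backplane, daughtercard, heatsink, pcb, retainer, shield}
7. bezel@(1, 1) [+y clear] — {backplane, bezel, daughtercard, heatsink, pcb, retainer, shield}
8. duct@(0, 1) [-x clear] — {backplane, bezel, daughtercard, duct, heatsink, pcb, retainer, shield}
9. connector@(1, 2) [-x clear] — {backplane, bezel, connector, daughtercard, duct, heatsink, pcb, retainer, shield}
10. standoff@(0, 2) [-x clear] — {backplane, bezel, connector, daughtercard, duct, heatsink, pcb, retainer, shield, standoff}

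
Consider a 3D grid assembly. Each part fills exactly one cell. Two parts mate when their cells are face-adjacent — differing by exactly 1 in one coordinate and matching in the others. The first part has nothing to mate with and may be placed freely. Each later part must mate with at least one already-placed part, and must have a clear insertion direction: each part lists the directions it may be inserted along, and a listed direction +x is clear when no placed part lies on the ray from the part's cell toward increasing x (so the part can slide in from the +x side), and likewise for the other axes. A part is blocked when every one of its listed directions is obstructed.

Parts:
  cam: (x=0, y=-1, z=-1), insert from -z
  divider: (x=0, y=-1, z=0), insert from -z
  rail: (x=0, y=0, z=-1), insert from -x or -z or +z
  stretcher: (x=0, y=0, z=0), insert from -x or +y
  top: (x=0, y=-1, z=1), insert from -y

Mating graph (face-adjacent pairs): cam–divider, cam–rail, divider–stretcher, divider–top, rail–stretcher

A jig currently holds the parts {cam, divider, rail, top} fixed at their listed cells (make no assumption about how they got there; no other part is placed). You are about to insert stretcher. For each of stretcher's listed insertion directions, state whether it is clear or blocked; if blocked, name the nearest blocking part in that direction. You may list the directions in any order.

+y: clear; -x: clear

-x: ray from stretcher(0, 0, 0) has no placed part ⇒ clear
+y: ray from stretcher(0, 0, 0) has no placed part ⇒ clear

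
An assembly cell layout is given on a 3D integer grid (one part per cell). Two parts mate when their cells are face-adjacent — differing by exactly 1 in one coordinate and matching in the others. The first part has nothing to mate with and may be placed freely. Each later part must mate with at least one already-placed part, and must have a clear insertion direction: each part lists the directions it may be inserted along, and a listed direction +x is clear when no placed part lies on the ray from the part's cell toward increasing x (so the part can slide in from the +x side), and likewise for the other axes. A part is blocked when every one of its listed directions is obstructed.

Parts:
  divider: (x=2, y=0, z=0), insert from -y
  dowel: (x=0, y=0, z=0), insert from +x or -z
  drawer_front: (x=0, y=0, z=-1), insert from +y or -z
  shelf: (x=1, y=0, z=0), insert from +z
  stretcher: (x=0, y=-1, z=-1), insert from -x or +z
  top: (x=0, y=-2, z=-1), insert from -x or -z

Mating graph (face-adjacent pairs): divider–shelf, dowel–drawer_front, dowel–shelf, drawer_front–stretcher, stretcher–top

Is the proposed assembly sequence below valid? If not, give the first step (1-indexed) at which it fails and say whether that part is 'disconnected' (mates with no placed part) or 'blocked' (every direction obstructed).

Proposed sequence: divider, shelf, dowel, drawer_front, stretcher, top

1. divider@(2, 0, 0) [-y clear] — {divider}
2. shelf@(1, 0, 0) [+z clear] — {divider, shelf}
3. dowel@(0, 0, 0) [-z clear] — {divider, dowel, shelf}
4. drawer_front@(0, 0, -1) [+y clear] — {divider, dowel, drawer_front, shelf}
5. stretcher@(0, -1, -1) [-x clear] — {divider, dowel, drawer_front, shelf, stretcher}
6. top@(0, -2, -1) [-x clear] — {divider, dowel, drawer_front, shelf, stretcher, top}

Valid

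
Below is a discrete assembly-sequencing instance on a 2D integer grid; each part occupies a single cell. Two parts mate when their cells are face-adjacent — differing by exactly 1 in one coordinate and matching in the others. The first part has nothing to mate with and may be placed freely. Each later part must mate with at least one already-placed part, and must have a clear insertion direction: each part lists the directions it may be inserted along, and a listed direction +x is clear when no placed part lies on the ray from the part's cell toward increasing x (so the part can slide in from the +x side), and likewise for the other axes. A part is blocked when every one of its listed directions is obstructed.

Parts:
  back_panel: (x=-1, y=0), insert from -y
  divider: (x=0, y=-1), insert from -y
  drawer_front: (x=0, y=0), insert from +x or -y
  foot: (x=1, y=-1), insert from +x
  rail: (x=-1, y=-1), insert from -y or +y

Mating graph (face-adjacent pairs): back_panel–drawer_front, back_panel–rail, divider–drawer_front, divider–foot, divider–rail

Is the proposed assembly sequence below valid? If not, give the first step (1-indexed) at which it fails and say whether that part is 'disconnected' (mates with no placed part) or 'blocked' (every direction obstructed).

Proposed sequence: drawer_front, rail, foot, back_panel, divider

1. drawer_front@(0, 0) [+x clear] — {drawer_front}
2. rail@(-1, -1) — no placed neighbour ⇒ disconnected

Invalid at step 2 (disconnected)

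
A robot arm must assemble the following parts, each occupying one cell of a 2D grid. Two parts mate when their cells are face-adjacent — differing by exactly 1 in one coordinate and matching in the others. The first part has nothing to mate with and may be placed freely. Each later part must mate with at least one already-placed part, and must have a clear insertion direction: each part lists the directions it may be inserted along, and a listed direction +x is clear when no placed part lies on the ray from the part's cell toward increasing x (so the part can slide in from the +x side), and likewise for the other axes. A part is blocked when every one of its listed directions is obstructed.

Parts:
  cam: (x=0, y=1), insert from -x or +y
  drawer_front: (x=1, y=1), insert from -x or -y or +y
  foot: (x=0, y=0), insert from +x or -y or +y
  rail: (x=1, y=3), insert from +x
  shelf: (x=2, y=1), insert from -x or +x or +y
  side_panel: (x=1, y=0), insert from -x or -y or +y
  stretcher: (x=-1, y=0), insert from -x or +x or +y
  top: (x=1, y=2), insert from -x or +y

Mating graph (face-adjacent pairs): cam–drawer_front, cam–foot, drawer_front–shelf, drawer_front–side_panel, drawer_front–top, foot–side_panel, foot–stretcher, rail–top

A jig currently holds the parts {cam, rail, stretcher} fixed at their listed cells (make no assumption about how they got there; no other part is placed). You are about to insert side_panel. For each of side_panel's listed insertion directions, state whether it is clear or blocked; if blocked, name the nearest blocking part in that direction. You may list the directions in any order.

+y: blocked by rail; -x: blocked by stretcher; -y: clear

-x: nearest on ray is stretcher@(-1, 0) ⇒ blocked
-y: ray from side_panel(1, 0) has no placed part ⇒ clear
+y: nearest on ray is rail@(1, 3) ⇒ blocked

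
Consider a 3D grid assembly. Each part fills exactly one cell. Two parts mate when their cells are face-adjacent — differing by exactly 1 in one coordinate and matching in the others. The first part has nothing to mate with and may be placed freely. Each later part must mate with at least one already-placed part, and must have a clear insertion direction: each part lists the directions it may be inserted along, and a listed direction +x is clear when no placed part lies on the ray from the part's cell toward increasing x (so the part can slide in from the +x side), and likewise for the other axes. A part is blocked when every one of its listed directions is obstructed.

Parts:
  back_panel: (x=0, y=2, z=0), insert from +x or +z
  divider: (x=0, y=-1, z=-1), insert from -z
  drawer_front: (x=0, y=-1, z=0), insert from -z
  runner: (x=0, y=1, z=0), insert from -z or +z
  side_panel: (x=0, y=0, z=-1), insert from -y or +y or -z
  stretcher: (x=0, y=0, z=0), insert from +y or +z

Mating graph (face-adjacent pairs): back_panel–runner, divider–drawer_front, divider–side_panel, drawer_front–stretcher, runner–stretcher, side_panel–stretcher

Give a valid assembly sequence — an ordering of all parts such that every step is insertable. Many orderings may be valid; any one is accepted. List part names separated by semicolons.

stretcher; runner; back_panel; side_panel; drawer_front; divider

1. stretcher@(0, 0, 0) [+y clear] — {stretcher}
2. runner@(0, 1, 0) [-z clear] — {runner, stretcher}
3. back_panel@(0, 2, 0) [+x clear] — {back_panel, runner, stretcher}
4. side_panel@(0, 0, -1) [-y clear] — {back_panel, runner, side_panel, stretcher}
5. drawer_front@(0, -1, 0) [-z clear] — {back_panel, drawer_front, runner, side_panel, stretcher}
6. divider@(0, -1, -1) [-z clear] — {back_panel, divider, drawer_front, runner, side_panel, stretcher}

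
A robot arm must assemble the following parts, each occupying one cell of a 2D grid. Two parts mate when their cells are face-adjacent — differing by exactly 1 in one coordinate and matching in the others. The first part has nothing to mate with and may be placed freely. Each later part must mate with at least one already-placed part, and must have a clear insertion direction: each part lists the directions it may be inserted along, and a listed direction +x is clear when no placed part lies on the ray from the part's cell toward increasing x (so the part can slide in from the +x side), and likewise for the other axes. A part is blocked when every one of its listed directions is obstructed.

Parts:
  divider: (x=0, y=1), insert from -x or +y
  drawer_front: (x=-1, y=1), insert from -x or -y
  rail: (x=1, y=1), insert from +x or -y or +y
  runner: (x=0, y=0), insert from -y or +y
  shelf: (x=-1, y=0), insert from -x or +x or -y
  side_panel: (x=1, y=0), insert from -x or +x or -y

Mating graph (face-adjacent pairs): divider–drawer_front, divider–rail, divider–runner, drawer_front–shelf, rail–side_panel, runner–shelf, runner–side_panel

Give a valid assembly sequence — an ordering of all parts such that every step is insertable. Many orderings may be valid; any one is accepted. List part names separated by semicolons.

1. drawer_front@(-1, 1) [-x clear] — {drawer_front}
2. divider@(0, 1) [+y clear] — {divider, drawer_front}
3. runner@(0, 0) [-y clear] — {divider, drawer_front, runner}
4. rail@(1, 1) [+x clear] — {divider, drawer_front, rail, runner}
5. side_panel@(1, 0) [+x clear] — {divider, drawer_front, rail, runner, side_panel}
6. shelf@(-1, 0) [-x clear] — {divider, drawer_front, rail, runner, shelf, side_panel}

drawer_front; divider; runner; rail; side_panel; shelf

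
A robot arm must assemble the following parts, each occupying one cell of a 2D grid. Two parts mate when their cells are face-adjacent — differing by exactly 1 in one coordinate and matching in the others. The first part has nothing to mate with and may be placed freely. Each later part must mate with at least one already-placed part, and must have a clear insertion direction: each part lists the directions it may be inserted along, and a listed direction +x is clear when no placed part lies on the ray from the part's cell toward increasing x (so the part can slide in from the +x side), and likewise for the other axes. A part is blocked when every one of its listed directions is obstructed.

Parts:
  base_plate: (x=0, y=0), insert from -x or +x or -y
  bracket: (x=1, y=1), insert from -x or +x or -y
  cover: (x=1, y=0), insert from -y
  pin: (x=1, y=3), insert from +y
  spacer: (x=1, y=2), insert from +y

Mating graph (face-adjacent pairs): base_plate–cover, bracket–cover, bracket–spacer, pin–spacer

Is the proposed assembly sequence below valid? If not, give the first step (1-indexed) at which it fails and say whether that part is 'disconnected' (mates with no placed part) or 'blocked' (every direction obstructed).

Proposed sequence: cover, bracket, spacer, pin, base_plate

1. cover@(1, 0) [-y clear] — {cover}
2. bracket@(1, 1) [-x clear] — {bracket, cover}
3. spacer@(1, 2) [+y clear] — {bracket, cover, spacer}
4. pin@(1, 3) [+y clear] — {bracket, cover, pin, spacer}
5. base_plate@(0, 0) [-x clear] — {base_plate, bracket, cover, pin, spacer}

Valid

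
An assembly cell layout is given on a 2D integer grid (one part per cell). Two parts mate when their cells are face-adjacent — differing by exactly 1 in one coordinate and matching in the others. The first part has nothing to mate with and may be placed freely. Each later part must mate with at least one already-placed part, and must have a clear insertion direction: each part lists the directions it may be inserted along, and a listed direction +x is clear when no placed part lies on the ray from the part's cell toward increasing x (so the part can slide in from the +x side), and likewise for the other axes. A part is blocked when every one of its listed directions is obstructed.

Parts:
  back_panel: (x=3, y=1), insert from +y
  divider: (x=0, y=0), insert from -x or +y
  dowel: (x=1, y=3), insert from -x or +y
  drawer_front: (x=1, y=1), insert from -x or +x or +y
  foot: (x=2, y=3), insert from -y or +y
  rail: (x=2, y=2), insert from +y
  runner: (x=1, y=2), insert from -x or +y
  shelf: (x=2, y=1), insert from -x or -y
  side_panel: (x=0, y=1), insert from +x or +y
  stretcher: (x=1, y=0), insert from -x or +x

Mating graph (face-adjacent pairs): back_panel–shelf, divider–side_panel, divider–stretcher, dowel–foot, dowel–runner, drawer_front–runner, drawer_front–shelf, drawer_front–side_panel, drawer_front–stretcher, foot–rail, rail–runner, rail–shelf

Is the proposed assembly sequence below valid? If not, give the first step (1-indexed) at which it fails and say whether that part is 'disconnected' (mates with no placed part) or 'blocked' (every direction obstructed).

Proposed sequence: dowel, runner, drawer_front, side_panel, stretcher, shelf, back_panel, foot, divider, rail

1. dowel@(1, 3) [-x clear] — {dowel}
2. runner@(1, 2) [-x clear] — {dowel, runner}
3. drawer_front@(1, 1) [-x clear] — {dowel, drawer_front, runner}
4. side_panel@(0, 1) [+y clear] — {dowel, drawer_front, runner, side_panel}
5. stretcher@(1, 0) [-x clear] — {dowel, drawer_front, runner, side_panel, stretcher}
6. shelf@(2, 1) [-y clear] — {dowel, drawer_front, runner, shelf, side_panel, stretcher}
7. back_panel@(3, 1) [+y clear] — {back_panel, dowel, drawer_front, runner, shelf, side_panel, stretcher}
8. foot@(2, 3) [+y clear] — {back_panel, dowel, drawer_front, foot, runner, shelf, side_panel, stretcher}
9. divider@(0, 0) [-x clear] — {back_panel, divider, dowel, drawer_front, foot, runner, shelf, side_panel, stretcher}
10. rail@(2, 2) — +y all obstructed ⇒ blocked

Invalid at step 10 (blocked)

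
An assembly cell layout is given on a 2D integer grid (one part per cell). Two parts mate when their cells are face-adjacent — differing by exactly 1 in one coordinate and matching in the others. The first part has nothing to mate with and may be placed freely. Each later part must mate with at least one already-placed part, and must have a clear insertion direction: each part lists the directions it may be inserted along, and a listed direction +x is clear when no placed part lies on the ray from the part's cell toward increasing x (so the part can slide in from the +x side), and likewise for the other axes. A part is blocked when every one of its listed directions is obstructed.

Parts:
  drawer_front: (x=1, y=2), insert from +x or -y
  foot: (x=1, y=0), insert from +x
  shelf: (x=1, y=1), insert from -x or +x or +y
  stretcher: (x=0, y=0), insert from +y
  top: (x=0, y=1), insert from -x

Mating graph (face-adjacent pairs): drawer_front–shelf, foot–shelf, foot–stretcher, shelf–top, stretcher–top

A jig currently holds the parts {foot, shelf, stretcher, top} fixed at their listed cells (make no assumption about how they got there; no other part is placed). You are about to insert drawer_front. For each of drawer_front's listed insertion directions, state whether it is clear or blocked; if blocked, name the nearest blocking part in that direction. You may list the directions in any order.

+x: clear; -y: blocked by shelf

+x: ray from drawer_front(1, 2) has no placed part ⇒ clear
-y: nearest on ray is shelf@(1, 1) ⇒ blocked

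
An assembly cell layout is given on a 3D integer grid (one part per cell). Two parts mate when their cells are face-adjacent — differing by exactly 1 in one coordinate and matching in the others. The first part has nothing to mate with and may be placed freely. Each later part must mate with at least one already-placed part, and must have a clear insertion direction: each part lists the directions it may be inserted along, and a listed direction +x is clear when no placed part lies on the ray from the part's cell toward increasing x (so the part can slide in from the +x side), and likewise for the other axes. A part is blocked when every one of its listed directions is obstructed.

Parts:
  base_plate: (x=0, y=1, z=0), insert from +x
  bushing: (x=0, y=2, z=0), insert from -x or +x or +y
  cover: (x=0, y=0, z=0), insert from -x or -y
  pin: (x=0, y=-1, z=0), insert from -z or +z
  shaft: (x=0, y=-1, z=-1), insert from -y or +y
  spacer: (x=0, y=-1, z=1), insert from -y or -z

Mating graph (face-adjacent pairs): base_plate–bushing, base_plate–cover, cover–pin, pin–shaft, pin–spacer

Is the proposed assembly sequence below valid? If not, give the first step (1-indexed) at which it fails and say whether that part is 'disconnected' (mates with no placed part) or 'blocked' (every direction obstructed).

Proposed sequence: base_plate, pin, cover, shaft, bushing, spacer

Invalid at step 2 (disconnected)

1. base_plate@(0, 1, 0) [+x clear] — {base_plate}
2. pin@(0, -1, 0) — no placed neighbour ⇒ disconnected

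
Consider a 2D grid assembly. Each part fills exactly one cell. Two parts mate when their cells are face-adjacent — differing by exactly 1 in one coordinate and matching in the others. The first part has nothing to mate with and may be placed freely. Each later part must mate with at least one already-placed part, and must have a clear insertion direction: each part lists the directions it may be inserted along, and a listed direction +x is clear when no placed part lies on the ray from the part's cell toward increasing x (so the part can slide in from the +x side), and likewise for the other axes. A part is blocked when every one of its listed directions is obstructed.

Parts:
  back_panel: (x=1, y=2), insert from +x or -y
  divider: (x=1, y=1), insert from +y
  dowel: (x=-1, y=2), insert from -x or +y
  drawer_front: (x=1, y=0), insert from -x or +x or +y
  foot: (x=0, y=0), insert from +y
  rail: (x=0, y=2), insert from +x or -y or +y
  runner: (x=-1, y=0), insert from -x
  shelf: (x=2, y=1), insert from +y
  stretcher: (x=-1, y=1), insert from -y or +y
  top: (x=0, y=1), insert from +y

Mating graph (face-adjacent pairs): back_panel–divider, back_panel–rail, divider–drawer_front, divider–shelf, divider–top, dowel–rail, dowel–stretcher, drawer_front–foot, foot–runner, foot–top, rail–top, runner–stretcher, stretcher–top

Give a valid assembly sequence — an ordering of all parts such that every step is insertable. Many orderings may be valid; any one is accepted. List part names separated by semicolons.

foot; runner; drawer_front; top; rail; stretcher; dowel; divider; back_panel; shelf

1. foot@(0, 0) [+y clear] — {foot}
2. runner@(-1, 0) [-x clear] — {foot, runner}
3. drawer_front@(1, 0) [+x clear] — {drawer_front, foot, runner}
4. top@(0, 1) [+y clear] — {drawer_front, foot, runner, top}
5. rail@(0, 2) [+x clear] — {drawer_front, foot, rail, runner, top}
6. stretcher@(-1, 1) [+y clear] — {drawer_front, foot, rail, runner, stretcher, top}
7. dowel@(-1, 2) [-x clear] — {dowel, drawer_front, foot, rail, runner, stretcher, top}
8. divider@(1, 1) [+y clear] — {divider, dowel, drawer_front, foot, rail, runner, stretcher, top}
9. back_panel@(1, 2) [+x clear] — {back_panel, divider, dowel, drawer_front, foot, rail, runner, stretcher, top}
10. shelf@(2, 1) [+y clear] — {back_panel, divider, dowel, drawer_front, foot, rail, runner, shelf, stretcher, top}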